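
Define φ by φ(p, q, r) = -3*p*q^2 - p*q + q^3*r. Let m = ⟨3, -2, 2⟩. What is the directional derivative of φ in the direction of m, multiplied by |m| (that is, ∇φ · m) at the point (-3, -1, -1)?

∂φ/∂p = -3*q^2 - q
∂φ/∂q = -6*p*q - p + 3*q^2*r
∂φ/∂r = q^3
∇φ at (-3, -1, -1) = (-2, -18, -1)
∇φ · m = (-2)(3) + (-18)(-2) + (-1)(2) = 28

28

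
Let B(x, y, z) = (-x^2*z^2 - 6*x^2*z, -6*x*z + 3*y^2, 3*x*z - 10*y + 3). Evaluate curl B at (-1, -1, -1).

(∇×B)₁ = ∂B₃/∂y − ∂B₂/∂z = 6*x - 10
(∇×B)₂ = ∂B₁/∂z − ∂B₃/∂x = -2*x^2*z - 6*x^2 - 3*z
(∇×B)₃ = ∂B₂/∂x − ∂B₁/∂y = -6*z
∇×B = (6*x - 10, -2*x^2*z - 6*x^2 - 3*z, -6*z)
At (-1, -1, -1): (-16, -1, 6).

(-16, -1, 6)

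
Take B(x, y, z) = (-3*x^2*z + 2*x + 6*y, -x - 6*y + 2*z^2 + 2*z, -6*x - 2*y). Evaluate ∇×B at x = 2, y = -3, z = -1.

(0, -6, -7)

(∇×B)₁ = ∂B₃/∂y − ∂B₂/∂z = -4*z - 4
(∇×B)₂ = ∂B₁/∂z − ∂B₃/∂x = -3*x^2 + 6
(∇×B)₃ = ∂B₂/∂x − ∂B₁/∂y = -7
∇×B = (-4*z - 4, -3*x^2 + 6, -7)
At (2, -3, -1): (0, -6, -7).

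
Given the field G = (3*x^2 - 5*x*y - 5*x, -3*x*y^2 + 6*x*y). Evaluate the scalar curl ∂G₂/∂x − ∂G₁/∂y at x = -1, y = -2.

∂G₂/∂x = -3*y^2 + 6*y
∂G₁/∂y = -5*x
Scalar curl = 5*x - 3*y^2 + 6*y
At (-1, -2): -29.

-29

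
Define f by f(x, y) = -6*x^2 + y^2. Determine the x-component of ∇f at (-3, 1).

(∇f)_1 = ∂f/∂x = -12*x
At (-3, 1): 36.

36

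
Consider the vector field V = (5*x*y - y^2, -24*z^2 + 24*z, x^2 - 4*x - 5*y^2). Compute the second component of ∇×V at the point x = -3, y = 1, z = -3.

10

(∇×V)_2 = ∂V₁/∂z − ∂V₃/∂x
= 0 − (2*x - 4)
= -2*x + 4
At (-3, 1, -3): 10.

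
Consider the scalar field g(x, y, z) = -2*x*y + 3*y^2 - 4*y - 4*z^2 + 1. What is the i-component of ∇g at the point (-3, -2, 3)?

(∇g)_1 = ∂g/∂x = -2*y
At (-3, -2, 3): 4.

4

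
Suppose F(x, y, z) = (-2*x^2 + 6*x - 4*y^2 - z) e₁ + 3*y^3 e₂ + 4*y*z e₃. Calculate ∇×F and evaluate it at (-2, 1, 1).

(∇×F)₁ = ∂F₃/∂y − ∂F₂/∂z = 4*z
(∇×F)₂ = ∂F₁/∂z − ∂F₃/∂x = -1
(∇×F)₃ = ∂F₂/∂x − ∂F₁/∂y = 8*y
∇×F = (4*z, -1, 8*y)
At (-2, 1, 1): (4, -1, 8).

(4, -1, 8)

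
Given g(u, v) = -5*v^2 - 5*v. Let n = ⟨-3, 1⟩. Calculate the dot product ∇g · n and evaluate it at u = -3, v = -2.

∂g/∂u = 0
∂g/∂v = -10*v - 5
∇g at (-3, -2) = (0, 15)
∇g · n = (0)(-3) + (15)(1) = 15

15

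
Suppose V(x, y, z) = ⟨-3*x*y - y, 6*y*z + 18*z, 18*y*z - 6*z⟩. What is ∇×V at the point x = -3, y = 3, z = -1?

(∇×V)₁ = ∂V₃/∂y − ∂V₂/∂z = -6*y + 18*z - 18
(∇×V)₂ = ∂V₁/∂z − ∂V₃/∂x = 0
(∇×V)₃ = ∂V₂/∂x − ∂V₁/∂y = 3*x + 1
∇×V = (-6*y + 18*z - 18, 0, 3*x + 1)
At (-3, 3, -1): (-54, 0, -8).

(-54, 0, -8)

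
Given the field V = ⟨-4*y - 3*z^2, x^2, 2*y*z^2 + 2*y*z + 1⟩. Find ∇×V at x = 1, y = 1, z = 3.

(24, -18, 6)

(∇×V)₁ = ∂V₃/∂y − ∂V₂/∂z = 2*z^2 + 2*z
(∇×V)₂ = ∂V₁/∂z − ∂V₃/∂x = -6*z
(∇×V)₃ = ∂V₂/∂x − ∂V₁/∂y = 2*x + 4
∇×V = (2*z^2 + 2*z, -6*z, 2*x + 4)
At (1, 1, 3): (24, -18, 6).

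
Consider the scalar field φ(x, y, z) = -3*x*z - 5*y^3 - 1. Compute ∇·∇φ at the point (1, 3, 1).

∂²φ/∂x² = 0
∂²φ/∂y² = -30*y
∂²φ/∂z² = 0
∇²φ = -30*y
At (1, 3, 1): -90.

-90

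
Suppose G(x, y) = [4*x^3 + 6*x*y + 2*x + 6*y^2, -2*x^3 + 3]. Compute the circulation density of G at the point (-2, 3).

∂G₂/∂x = -6*x^2
∂G₁/∂y = 6*x + 12*y
Scalar curl = -6*x^2 - 6*x - 12*y
At (-2, 3): -48.

-48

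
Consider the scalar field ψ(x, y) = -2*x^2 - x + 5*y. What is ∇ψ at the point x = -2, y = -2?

(7, 5)

∂ψ/∂x = -4*x - 1
∂ψ/∂y = 5
∇ψ = (-4*x - 1, 5)
At (-2, -2): (7, 5).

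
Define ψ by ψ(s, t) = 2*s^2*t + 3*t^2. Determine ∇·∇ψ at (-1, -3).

∂²ψ/∂s² = 4*t
∂²ψ/∂t² = 6
∇²ψ = 4*t + 6
At (-1, -3): -6.

-6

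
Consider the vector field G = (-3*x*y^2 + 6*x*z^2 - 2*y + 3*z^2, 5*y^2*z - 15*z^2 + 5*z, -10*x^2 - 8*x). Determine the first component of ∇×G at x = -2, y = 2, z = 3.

(∇×G)_1 = ∂G₃/∂y − ∂G₂/∂z
= 0 − (5*y^2 - 30*z + 5)
= -5*y^2 + 30*z - 5
At (-2, 2, 3): 65.

65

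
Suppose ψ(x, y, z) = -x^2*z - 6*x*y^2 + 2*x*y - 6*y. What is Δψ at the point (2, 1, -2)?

∂²ψ/∂x² = -2*z
∂²ψ/∂y² = -12*x
∂²ψ/∂z² = 0
∇²ψ = -12*x - 2*z
At (2, 1, -2): -20.

-20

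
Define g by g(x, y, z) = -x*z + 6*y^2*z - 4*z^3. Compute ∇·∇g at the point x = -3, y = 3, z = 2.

∂²g/∂x² = 0
∂²g/∂y² = 12*z
∂²g/∂z² = -24*z
∇²g = -12*z
At (-3, 3, 2): -24.

-24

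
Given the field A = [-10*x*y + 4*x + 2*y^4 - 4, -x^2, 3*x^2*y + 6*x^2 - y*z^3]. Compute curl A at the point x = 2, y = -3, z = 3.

(∇×A)₁ = ∂A₃/∂y − ∂A₂/∂z = 3*x^2 - z^3
(∇×A)₂ = ∂A₁/∂z − ∂A₃/∂x = -6*x*y - 12*x
(∇×A)₃ = ∂A₂/∂x − ∂A₁/∂y = 8*x - 8*y^3
∇×A = (3*x^2 - z^3, -6*x*y - 12*x, 8*x - 8*y^3)
At (2, -3, 3): (-15, 12, 232).

(-15, 12, 232)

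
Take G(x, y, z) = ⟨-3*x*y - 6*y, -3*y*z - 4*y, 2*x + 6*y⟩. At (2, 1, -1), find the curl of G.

(∇×G)₁ = ∂G₃/∂y − ∂G₂/∂z = 3*y + 6
(∇×G)₂ = ∂G₁/∂z − ∂G₃/∂x = -2
(∇×G)₃ = ∂G₂/∂x − ∂G₁/∂y = 3*x + 6
∇×G = (3*y + 6, -2, 3*x + 6)
At (2, 1, -1): (9, -2, 12).

(9, -2, 12)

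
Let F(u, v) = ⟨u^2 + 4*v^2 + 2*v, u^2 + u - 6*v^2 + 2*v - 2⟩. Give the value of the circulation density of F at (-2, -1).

3

∂F₂/∂u = 2*u + 1
∂F₁/∂v = 8*v + 2
Scalar curl = 2*u - 8*v - 1
At (-2, -1): 3.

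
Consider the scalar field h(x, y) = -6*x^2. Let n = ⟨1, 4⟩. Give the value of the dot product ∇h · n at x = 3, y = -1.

-36

∂h/∂x = -12*x
∂h/∂y = 0
∇h at (3, -1) = (-36, 0)
∇h · n = (-36)(1) + (0)(4) = -36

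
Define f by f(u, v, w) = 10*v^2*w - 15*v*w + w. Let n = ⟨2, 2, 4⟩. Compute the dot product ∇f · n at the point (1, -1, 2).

∂f/∂u = 0
∂f/∂v = 20*v*w - 15*w
∂f/∂w = 10*v^2 - 15*v + 1
∇f at (1, -1, 2) = (0, -70, 26)
∇f · n = (0)(2) + (-70)(2) + (26)(4) = -36

-36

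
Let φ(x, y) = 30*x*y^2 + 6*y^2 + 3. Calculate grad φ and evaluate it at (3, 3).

(270, 576)

∂φ/∂x = 30*y^2
∂φ/∂y = 60*x*y + 12*y
∇φ = (30*y^2, 60*x*y + 12*y)
At (3, 3): (270, 576).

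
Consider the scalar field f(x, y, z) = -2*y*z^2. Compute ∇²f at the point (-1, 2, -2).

-8

∂²f/∂x² = 0
∂²f/∂y² = 0
∂²f/∂z² = -4*y
∇²f = -4*y
At (-1, 2, -2): -8.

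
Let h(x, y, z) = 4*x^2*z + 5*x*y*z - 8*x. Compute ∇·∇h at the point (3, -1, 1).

8

∂²h/∂x² = 8*z
∂²h/∂y² = 0
∂²h/∂z² = 0
∇²h = 8*z
At (3, -1, 1): 8.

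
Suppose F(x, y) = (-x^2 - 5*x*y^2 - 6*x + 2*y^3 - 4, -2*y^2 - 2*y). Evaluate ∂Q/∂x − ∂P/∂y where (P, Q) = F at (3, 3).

∂F₂/∂x = 0
∂F₁/∂y = -10*x*y + 6*y^2
Scalar curl = 10*x*y - 6*y^2
At (3, 3): 36.

36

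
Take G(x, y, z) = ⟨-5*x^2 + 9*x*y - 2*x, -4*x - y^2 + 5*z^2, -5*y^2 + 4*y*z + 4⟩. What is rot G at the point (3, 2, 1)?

(-26, 0, -31)

(∇×G)₁ = ∂G₃/∂y − ∂G₂/∂z = -10*y - 6*z
(∇×G)₂ = ∂G₁/∂z − ∂G₃/∂x = 0
(∇×G)₃ = ∂G₂/∂x − ∂G₁/∂y = -9*x - 4
∇×G = (-10*y - 6*z, 0, -9*x - 4)
At (3, 2, 1): (-26, 0, -31).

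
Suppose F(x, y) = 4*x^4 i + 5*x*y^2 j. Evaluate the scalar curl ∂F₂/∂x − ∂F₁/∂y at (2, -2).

∂F₂/∂x = 5*y^2
∂F₁/∂y = 0
Scalar curl = 5*y^2
At (2, -2): 20.

20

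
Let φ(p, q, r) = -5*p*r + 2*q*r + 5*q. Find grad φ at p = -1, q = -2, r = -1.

(5, 3, 1)

∂φ/∂p = -5*r
∂φ/∂q = 2*r + 5
∂φ/∂r = -5*p + 2*q
∇φ = (-5*r, 2*r + 5, -5*p + 2*q)
At (-1, -2, -1): (5, 3, 1).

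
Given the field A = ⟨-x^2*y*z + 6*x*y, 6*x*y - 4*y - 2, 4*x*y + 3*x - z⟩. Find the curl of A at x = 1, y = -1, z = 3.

(4, 2, -9)

(∇×A)₁ = ∂A₃/∂y − ∂A₂/∂z = 4*x
(∇×A)₂ = ∂A₁/∂z − ∂A₃/∂x = -x^2*y - 4*y - 3
(∇×A)₃ = ∂A₂/∂x − ∂A₁/∂y = x^2*z - 6*x + 6*y
∇×A = (4*x, -x^2*y - 4*y - 3, x^2*z - 6*x + 6*y)
At (1, -1, 3): (4, 2, -9).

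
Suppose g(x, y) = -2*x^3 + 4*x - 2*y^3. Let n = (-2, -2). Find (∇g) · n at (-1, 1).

16

∂g/∂x = -6*x^2 + 4
∂g/∂y = -6*y^2
∇g at (-1, 1) = (-2, -6)
∇g · n = (-2)(-2) + (-6)(-2) = 16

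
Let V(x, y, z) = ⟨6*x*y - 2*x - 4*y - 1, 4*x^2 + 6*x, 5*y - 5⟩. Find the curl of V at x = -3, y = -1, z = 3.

(5, 0, 4)

(∇×V)₁ = ∂V₃/∂y − ∂V₂/∂z = 5
(∇×V)₂ = ∂V₁/∂z − ∂V₃/∂x = 0
(∇×V)₃ = ∂V₂/∂x − ∂V₁/∂y = 2*x + 10
∇×V = (5, 0, 2*x + 10)
At (-3, -1, 3): (5, 0, 4).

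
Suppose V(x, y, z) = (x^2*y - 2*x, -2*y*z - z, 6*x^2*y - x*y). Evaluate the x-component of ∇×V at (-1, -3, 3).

2

(∇×V)_1 = ∂V₃/∂y − ∂V₂/∂z
= 6*x^2 - x − (-2*y - 1)
= 6*x^2 - x + 2*y + 1
At (-1, -3, 3): 2.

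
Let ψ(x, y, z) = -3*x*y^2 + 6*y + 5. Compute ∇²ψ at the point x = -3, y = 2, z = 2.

∂²ψ/∂x² = 0
∂²ψ/∂y² = -6*x
∂²ψ/∂z² = 0
∇²ψ = -6*x
At (-3, 2, 2): 18.

18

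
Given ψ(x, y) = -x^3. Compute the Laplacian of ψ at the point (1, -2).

∂²ψ/∂x² = -6*x
∂²ψ/∂y² = 0
∇²ψ = -6*x
At (1, -2): -6.

-6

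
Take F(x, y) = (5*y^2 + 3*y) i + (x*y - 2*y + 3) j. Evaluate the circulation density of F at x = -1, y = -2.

∂F₂/∂x = y
∂F₁/∂y = 10*y + 3
Scalar curl = -9*y - 3
At (-1, -2): 15.

15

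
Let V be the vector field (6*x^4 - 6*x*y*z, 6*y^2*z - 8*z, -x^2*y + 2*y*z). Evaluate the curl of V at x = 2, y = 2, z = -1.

(-22, -16, -12)

(∇×V)₁ = ∂V₃/∂y − ∂V₂/∂z = -x^2 - 6*y^2 + 2*z + 8
(∇×V)₂ = ∂V₁/∂z − ∂V₃/∂x = -4*x*y
(∇×V)₃ = ∂V₂/∂x − ∂V₁/∂y = 6*x*z
∇×V = (-x^2 - 6*y^2 + 2*z + 8, -4*x*y, 6*x*z)
At (2, 2, -1): (-22, -16, -12).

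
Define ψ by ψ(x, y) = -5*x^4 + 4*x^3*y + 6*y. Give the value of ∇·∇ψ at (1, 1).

∂²ψ/∂x² = 12*x*(-5*x + 2*y)
∂²ψ/∂y² = 0
∇²ψ = -60*x^2 + 24*x*y
At (1, 1): -36.

-36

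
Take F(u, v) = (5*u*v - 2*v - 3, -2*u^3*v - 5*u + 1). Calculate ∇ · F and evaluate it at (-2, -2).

6

∂F₁/∂u = 5*v
∂F₂/∂v = -2*u^3
∇·F = -2*u^3 + 5*v
At (-2, -2): 6.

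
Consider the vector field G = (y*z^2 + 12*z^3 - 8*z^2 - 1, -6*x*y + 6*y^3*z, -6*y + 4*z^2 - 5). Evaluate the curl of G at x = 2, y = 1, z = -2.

(-12, 172, -10)

(∇×G)₁ = ∂G₃/∂y − ∂G₂/∂z = -6*y^3 - 6
(∇×G)₂ = ∂G₁/∂z − ∂G₃/∂x = 2*y*z + 36*z^2 - 16*z
(∇×G)₃ = ∂G₂/∂x − ∂G₁/∂y = -6*y - z^2
∇×G = (-6*y^3 - 6, 2*y*z + 36*z^2 - 16*z, -6*y - z^2)
At (2, 1, -2): (-12, 172, -10).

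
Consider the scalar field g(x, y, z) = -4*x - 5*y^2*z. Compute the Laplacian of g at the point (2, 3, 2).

∂²g/∂x² = 0
∂²g/∂y² = -10*z
∂²g/∂z² = 0
∇²g = -10*z
At (2, 3, 2): -20.

-20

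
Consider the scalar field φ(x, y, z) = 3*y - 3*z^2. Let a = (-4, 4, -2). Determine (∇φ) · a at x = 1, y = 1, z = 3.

48

∂φ/∂x = 0
∂φ/∂y = 3
∂φ/∂z = -6*z
∇φ at (1, 1, 3) = (0, 3, -18)
∇φ · a = (0)(-4) + (3)(4) + (-18)(-2) = 48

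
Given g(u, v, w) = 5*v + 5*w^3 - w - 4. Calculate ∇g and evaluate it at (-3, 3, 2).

(0, 5, 59)

∂g/∂u = 0
∂g/∂v = 5
∂g/∂w = 15*w^2 - 1
∇g = (0, 5, 15*w^2 - 1)
At (-3, 3, 2): (0, 5, 59).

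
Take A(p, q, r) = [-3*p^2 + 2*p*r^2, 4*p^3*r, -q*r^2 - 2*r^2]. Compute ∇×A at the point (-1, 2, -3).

(∇×A)₁ = ∂A₃/∂q − ∂A₂/∂r = -4*p^3 - r^2
(∇×A)₂ = ∂A₁/∂r − ∂A₃/∂p = 4*p*r
(∇×A)₃ = ∂A₂/∂p − ∂A₁/∂q = 12*p^2*r
∇×A = (-4*p^3 - r^2, 4*p*r, 12*p^2*r)
At (-1, 2, -3): (-5, 12, -36).

(-5, 12, -36)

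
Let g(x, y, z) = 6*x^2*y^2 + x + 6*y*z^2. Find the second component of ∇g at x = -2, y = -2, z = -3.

(∇g)_2 = ∂g/∂y = 12*x^2*y + 6*z^2
At (-2, -2, -3): -42.

-42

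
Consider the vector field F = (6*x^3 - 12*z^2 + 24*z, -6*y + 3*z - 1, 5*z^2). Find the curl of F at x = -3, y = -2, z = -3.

(-3, 96, 0)

(∇×F)₁ = ∂F₃/∂y − ∂F₂/∂z = -3
(∇×F)₂ = ∂F₁/∂z − ∂F₃/∂x = -24*z + 24
(∇×F)₃ = ∂F₂/∂x − ∂F₁/∂y = 0
∇×F = (-3, -24*z + 24, 0)
At (-3, -2, -3): (-3, 96, 0).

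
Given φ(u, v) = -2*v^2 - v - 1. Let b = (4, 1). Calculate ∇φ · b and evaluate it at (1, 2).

-9

∂φ/∂u = 0
∂φ/∂v = -4*v - 1
∇φ at (1, 2) = (0, -9)
∇φ · b = (0)(4) + (-9)(1) = -9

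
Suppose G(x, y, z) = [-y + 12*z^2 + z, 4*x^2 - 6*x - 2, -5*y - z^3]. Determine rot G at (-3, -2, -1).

(-5, -23, -29)

(∇×G)₁ = ∂G₃/∂y − ∂G₂/∂z = -5
(∇×G)₂ = ∂G₁/∂z − ∂G₃/∂x = 24*z + 1
(∇×G)₃ = ∂G₂/∂x − ∂G₁/∂y = 8*x - 5
∇×G = (-5, 24*z + 1, 8*x - 5)
At (-3, -2, -1): (-5, -23, -29).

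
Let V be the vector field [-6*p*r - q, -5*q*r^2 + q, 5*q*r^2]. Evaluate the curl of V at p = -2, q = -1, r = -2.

(40, 12, 1)

(∇×V)₁ = ∂V₃/∂q − ∂V₂/∂r = 10*q*r + 5*r^2
(∇×V)₂ = ∂V₁/∂r − ∂V₃/∂p = -6*p
(∇×V)₃ = ∂V₂/∂p − ∂V₁/∂q = 1
∇×V = (10*q*r + 5*r^2, -6*p, 1)
At (-2, -1, -2): (40, 12, 1).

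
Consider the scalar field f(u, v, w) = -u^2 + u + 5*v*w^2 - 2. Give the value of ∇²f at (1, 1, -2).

∂²f/∂u² = -2
∂²f/∂v² = 0
∂²f/∂w² = 10*v
∇²f = 10*v - 2
At (1, 1, -2): 8.

8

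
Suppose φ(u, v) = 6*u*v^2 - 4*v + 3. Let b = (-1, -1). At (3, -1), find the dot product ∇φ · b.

34

∂φ/∂u = 6*v^2
∂φ/∂v = 12*u*v - 4
∇φ at (3, -1) = (6, -40)
∇φ · b = (6)(-1) + (-40)(-1) = 34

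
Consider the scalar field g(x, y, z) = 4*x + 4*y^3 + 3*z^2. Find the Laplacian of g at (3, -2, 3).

∂²g/∂x² = 0
∂²g/∂y² = 24*y
∂²g/∂z² = 6
∇²g = 24*y + 6
At (3, -2, 3): -42.

-42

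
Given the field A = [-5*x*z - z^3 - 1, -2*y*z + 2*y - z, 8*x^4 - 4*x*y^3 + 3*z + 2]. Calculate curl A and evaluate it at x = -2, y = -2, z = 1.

(93, 231, 0)

(∇×A)₁ = ∂A₃/∂y − ∂A₂/∂z = -12*x*y^2 + 2*y + 1
(∇×A)₂ = ∂A₁/∂z − ∂A₃/∂x = -32*x^3 - 5*x + 4*y^3 - 3*z^2
(∇×A)₃ = ∂A₂/∂x − ∂A₁/∂y = 0
∇×A = (-12*x*y^2 + 2*y + 1, -32*x^3 - 5*x + 4*y^3 - 3*z^2, 0)
At (-2, -2, 1): (93, 231, 0).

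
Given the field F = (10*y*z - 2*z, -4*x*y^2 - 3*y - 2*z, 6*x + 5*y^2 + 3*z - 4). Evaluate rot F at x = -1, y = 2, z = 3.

(∇×F)₁ = ∂F₃/∂y − ∂F₂/∂z = 10*y + 2
(∇×F)₂ = ∂F₁/∂z − ∂F₃/∂x = 10*y - 8
(∇×F)₃ = ∂F₂/∂x − ∂F₁/∂y = -4*y^2 - 10*z
∇×F = (10*y + 2, 10*y - 8, -4*y^2 - 10*z)
At (-1, 2, 3): (22, 12, -46).

(22, 12, -46)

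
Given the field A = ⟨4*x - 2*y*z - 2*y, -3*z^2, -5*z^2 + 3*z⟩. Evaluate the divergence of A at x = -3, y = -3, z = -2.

27

∂A₁/∂x = 4
∂A₂/∂y = 0
∂A₃/∂z = -10*z + 3
∇·A = -10*z + 7
At (-3, -3, -2): 27.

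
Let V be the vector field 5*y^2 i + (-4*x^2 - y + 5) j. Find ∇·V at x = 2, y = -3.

∂V₁/∂x = 0
∂V₂/∂y = -1
∇·V = -1
At (2, -3): -1.

-1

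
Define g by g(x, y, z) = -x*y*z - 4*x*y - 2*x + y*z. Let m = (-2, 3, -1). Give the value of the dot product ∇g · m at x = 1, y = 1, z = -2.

-4

∂g/∂x = -y*z - 4*y - 2
∂g/∂y = -x*z - 4*x + z
∂g/∂z = -x*y + y
∇g at (1, 1, -2) = (-4, -4, 0)
∇g · m = (-4)(-2) + (-4)(3) + (0)(-1) = -4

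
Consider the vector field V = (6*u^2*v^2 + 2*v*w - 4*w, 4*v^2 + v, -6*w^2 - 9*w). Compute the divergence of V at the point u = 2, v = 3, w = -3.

268

∂V₁/∂u = 12*u*v^2
∂V₂/∂v = 8*v + 1
∂V₃/∂w = -12*w - 9
∇·V = 12*u*v^2 + 8*v - 12*w - 8
At (2, 3, -3): 268.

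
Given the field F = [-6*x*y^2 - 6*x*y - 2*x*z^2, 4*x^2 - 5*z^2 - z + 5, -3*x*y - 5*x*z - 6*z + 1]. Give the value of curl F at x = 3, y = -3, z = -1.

(-18, -2, -66)

(∇×F)₁ = ∂F₃/∂y − ∂F₂/∂z = -3*x + 10*z + 1
(∇×F)₂ = ∂F₁/∂z − ∂F₃/∂x = -4*x*z + 3*y + 5*z
(∇×F)₃ = ∂F₂/∂x − ∂F₁/∂y = 12*x*y + 14*x
∇×F = (-3*x + 10*z + 1, -4*x*z + 3*y + 5*z, 12*x*y + 14*x)
At (3, -3, -1): (-18, -2, -66).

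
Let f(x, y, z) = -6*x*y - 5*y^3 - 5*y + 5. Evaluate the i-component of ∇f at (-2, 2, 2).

-12

(∇f)_1 = ∂f/∂x = -6*y
At (-2, 2, 2): -12.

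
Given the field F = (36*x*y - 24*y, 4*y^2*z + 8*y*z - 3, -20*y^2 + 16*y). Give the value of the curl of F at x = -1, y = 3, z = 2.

(-164, 0, 60)

(∇×F)₁ = ∂F₃/∂y − ∂F₂/∂z = -4*y^2 - 48*y + 16
(∇×F)₂ = ∂F₁/∂z − ∂F₃/∂x = 0
(∇×F)₃ = ∂F₂/∂x − ∂F₁/∂y = -36*x + 24
∇×F = (-4*y^2 - 48*y + 16, 0, -36*x + 24)
At (-1, 3, 2): (-164, 0, 60).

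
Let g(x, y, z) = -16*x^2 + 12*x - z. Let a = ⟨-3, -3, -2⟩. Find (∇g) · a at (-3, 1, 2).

-322

∂g/∂x = -32*x + 12
∂g/∂y = 0
∂g/∂z = -1
∇g at (-3, 1, 2) = (108, 0, -1)
∇g · a = (108)(-3) + (0)(-3) + (-1)(-2) = -322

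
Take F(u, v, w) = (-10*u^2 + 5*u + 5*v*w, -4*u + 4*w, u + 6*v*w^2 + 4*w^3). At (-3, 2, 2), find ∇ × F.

(∇×F)₁ = ∂F₃/∂v − ∂F₂/∂w = 6*w^2 - 4
(∇×F)₂ = ∂F₁/∂w − ∂F₃/∂u = 5*v - 1
(∇×F)₃ = ∂F₂/∂u − ∂F₁/∂v = -5*w - 4
∇×F = (6*w^2 - 4, 5*v - 1, -5*w - 4)
At (-3, 2, 2): (20, 9, -14).

(20, 9, -14)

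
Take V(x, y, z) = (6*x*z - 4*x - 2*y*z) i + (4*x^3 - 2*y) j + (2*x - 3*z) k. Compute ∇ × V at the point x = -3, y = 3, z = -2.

(0, -26, 104)

(∇×V)₁ = ∂V₃/∂y − ∂V₂/∂z = 0
(∇×V)₂ = ∂V₁/∂z − ∂V₃/∂x = 6*x - 2*y - 2
(∇×V)₃ = ∂V₂/∂x − ∂V₁/∂y = 12*x^2 + 2*z
∇×V = (0, 6*x - 2*y - 2, 12*x^2 + 2*z)
At (-3, 3, -2): (0, -26, 104).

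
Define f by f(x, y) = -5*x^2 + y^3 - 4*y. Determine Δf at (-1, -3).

∂²f/∂x² = -10
∂²f/∂y² = 6*y
∇²f = 6*y - 10
At (-1, -3): -28.

-28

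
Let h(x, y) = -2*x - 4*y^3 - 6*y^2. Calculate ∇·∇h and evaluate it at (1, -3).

60

∂²h/∂x² = 0
∂²h/∂y² = -12*(2*y + 1)
∇²h = -24*y - 12
At (1, -3): 60.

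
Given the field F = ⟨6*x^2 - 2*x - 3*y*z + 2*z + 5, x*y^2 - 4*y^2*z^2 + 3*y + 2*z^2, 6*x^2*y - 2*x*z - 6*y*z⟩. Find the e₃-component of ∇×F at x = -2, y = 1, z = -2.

-5

(∇×F)_3 = ∂F₂/∂x − ∂F₁/∂y
= y^2 − (-3*z)
= y^2 + 3*z
At (-2, 1, -2): -5.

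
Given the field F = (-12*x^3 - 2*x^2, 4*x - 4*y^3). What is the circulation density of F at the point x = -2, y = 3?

4

∂F₂/∂x = 4
∂F₁/∂y = 0
Scalar curl = 4
At (-2, 3): 4.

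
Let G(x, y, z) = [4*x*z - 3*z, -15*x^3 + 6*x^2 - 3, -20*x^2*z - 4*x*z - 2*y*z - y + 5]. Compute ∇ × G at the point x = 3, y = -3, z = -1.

(1, -115, -369)

(∇×G)₁ = ∂G₃/∂y − ∂G₂/∂z = -2*z - 1
(∇×G)₂ = ∂G₁/∂z − ∂G₃/∂x = 40*x*z + 4*x + 4*z - 3
(∇×G)₃ = ∂G₂/∂x − ∂G₁/∂y = -45*x^2 + 12*x
∇×G = (-2*z - 1, 40*x*z + 4*x + 4*z - 3, -45*x^2 + 12*x)
At (3, -3, -1): (1, -115, -369).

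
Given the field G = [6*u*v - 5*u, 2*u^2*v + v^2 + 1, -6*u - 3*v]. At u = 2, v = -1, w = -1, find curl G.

(∇×G)₁ = ∂G₃/∂v − ∂G₂/∂w = -3
(∇×G)₂ = ∂G₁/∂w − ∂G₃/∂u = 6
(∇×G)₃ = ∂G₂/∂u − ∂G₁/∂v = 4*u*v - 6*u
∇×G = (-3, 6, 4*u*v - 6*u)
At (2, -1, -1): (-3, 6, -20).

(-3, 6, -20)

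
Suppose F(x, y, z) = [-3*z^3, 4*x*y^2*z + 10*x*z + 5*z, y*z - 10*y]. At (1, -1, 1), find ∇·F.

-9

∂F₁/∂x = 0
∂F₂/∂y = 8*x*y*z
∂F₃/∂z = y
∇·F = 8*x*y*z + y
At (1, -1, 1): -9.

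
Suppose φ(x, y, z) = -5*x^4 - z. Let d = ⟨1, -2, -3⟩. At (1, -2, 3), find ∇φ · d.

∂φ/∂x = -20*x^3
∂φ/∂y = 0
∂φ/∂z = -1
∇φ at (1, -2, 3) = (-20, 0, -1)
∇φ · d = (-20)(1) + (0)(-2) + (-1)(-3) = -17

-17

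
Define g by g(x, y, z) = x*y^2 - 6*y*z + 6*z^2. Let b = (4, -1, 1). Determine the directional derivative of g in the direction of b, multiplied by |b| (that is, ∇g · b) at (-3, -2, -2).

-20

∂g/∂x = y^2
∂g/∂y = 2*x*y - 6*z
∂g/∂z = -6*y + 12*z
∇g at (-3, -2, -2) = (4, 24, -12)
∇g · b = (4)(4) + (24)(-1) + (-12)(1) = -20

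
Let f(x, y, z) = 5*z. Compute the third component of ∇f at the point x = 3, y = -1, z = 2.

5

(∇f)_3 = ∂f/∂z = 5
At (3, -1, 2): 5.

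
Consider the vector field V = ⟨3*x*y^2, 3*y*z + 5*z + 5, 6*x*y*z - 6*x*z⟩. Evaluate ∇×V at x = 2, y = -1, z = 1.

(10, 12, 12)

(∇×V)₁ = ∂V₃/∂y − ∂V₂/∂z = 6*x*z - 3*y - 5
(∇×V)₂ = ∂V₁/∂z − ∂V₃/∂x = -6*y*z + 6*z
(∇×V)₃ = ∂V₂/∂x − ∂V₁/∂y = -6*x*y
∇×V = (6*x*z - 3*y - 5, -6*y*z + 6*z, -6*x*y)
At (2, -1, 1): (10, 12, 12).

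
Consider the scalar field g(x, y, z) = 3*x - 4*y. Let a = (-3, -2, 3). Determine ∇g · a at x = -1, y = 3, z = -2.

-1

∂g/∂x = 3
∂g/∂y = -4
∂g/∂z = 0
∇g at (-1, 3, -2) = (3, -4, 0)
∇g · a = (3)(-3) + (-4)(-2) + (0)(3) = -1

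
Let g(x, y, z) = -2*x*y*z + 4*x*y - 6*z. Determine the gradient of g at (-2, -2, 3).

(4, 4, -14)

∂g/∂x = -2*y*z + 4*y
∂g/∂y = -2*x*z + 4*x
∂g/∂z = -2*x*y - 6
∇g = (-2*y*z + 4*y, -2*x*z + 4*x, -2*x*y - 6)
At (-2, -2, 3): (4, 4, -14).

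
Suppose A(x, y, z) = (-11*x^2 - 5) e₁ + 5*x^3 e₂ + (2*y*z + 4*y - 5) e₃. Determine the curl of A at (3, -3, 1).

(6, 0, 135)

(∇×A)₁ = ∂A₃/∂y − ∂A₂/∂z = 2*z + 4
(∇×A)₂ = ∂A₁/∂z − ∂A₃/∂x = 0
(∇×A)₃ = ∂A₂/∂x − ∂A₁/∂y = 15*x^2
∇×A = (2*z + 4, 0, 15*x^2)
At (3, -3, 1): (6, 0, 135).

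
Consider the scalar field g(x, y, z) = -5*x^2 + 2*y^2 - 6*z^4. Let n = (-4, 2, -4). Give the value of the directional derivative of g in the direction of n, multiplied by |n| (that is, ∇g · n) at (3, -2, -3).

-2488

∂g/∂x = -10*x
∂g/∂y = 4*y
∂g/∂z = -24*z^3
∇g at (3, -2, -3) = (-30, -8, 648)
∇g · n = (-30)(-4) + (-8)(2) + (648)(-4) = -2488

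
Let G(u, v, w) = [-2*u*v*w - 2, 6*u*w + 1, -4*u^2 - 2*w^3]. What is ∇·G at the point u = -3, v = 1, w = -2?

-20

∂G₁/∂u = -2*v*w
∂G₂/∂v = 0
∂G₃/∂w = -6*w^2
∇·G = -2*v*w - 6*w^2
At (-3, 1, -2): -20.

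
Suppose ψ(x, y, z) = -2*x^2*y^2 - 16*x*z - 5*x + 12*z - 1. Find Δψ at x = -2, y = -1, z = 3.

∂²ψ/∂x² = -4*y^2
∂²ψ/∂y² = -4*x^2
∂²ψ/∂z² = 0
∇²ψ = -4*x^2 - 4*y^2
At (-2, -1, 3): -20.

-20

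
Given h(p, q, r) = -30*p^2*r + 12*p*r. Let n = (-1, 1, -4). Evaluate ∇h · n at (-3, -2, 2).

∂h/∂p = -60*p*r + 12*r
∂h/∂q = 0
∂h/∂r = -30*p^2 + 12*p
∇h at (-3, -2, 2) = (384, 0, -306)
∇h · n = (384)(-1) + (0)(1) + (-306)(-4) = 840

840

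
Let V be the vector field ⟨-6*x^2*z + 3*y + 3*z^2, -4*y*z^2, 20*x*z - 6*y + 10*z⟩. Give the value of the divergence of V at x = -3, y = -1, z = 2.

6

∂V₁/∂x = -12*x*z
∂V₂/∂y = -4*z^2
∂V₃/∂z = 20*x + 10
∇·V = -12*x*z + 20*x - 4*z^2 + 10
At (-3, -1, 2): 6.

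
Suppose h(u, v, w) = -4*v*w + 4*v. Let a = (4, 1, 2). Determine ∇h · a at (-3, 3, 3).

∂h/∂u = 0
∂h/∂v = -4*w + 4
∂h/∂w = -4*v
∇h at (-3, 3, 3) = (0, -8, -12)
∇h · a = (0)(4) + (-8)(1) + (-12)(2) = -32

-32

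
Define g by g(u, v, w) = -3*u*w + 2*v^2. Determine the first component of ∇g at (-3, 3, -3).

(∇g)_1 = ∂g/∂u = -3*w
At (-3, 3, -3): 9.

9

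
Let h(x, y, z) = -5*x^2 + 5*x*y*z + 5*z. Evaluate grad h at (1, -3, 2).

(-40, 10, -10)

∂h/∂x = -10*x + 5*y*z
∂h/∂y = 5*x*z
∂h/∂z = 5*x*y + 5
∇h = (-10*x + 5*y*z, 5*x*z, 5*x*y + 5)
At (1, -3, 2): (-40, 10, -10).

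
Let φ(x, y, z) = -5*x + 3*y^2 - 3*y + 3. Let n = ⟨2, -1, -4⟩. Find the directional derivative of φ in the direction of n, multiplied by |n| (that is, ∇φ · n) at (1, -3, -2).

11

∂φ/∂x = -5
∂φ/∂y = 6*y - 3
∂φ/∂z = 0
∇φ at (1, -3, -2) = (-5, -21, 0)
∇φ · n = (-5)(2) + (-21)(-1) + (0)(-4) = 11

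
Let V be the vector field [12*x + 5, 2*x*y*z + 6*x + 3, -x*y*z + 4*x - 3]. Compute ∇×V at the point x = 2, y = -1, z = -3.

(∇×V)₁ = ∂V₃/∂y − ∂V₂/∂z = -2*x*y - x*z
(∇×V)₂ = ∂V₁/∂z − ∂V₃/∂x = y*z - 4
(∇×V)₃ = ∂V₂/∂x − ∂V₁/∂y = 2*y*z + 6
∇×V = (-2*x*y - x*z, y*z - 4, 2*y*z + 6)
At (2, -1, -3): (10, -1, 12).

(10, -1, 12)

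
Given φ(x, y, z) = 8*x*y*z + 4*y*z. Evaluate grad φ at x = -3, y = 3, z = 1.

(24, -20, -60)

∂φ/∂x = 8*y*z
∂φ/∂y = 8*x*z + 4*z
∂φ/∂z = 8*x*y + 4*y
∇φ = (8*y*z, 8*x*z + 4*z, 8*x*y + 4*y)
At (-3, 3, 1): (24, -20, -60).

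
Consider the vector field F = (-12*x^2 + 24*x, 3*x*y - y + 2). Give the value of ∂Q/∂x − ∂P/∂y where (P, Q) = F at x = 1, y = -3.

∂F₂/∂x = 3*y
∂F₁/∂y = 0
Scalar curl = 3*y
At (1, -3): -9.

-9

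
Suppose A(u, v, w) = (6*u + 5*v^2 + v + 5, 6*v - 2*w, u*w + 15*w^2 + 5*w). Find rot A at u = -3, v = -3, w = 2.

(∇×A)₁ = ∂A₃/∂v − ∂A₂/∂w = 2
(∇×A)₂ = ∂A₁/∂w − ∂A₃/∂u = -w
(∇×A)₃ = ∂A₂/∂u − ∂A₁/∂v = -10*v - 1
∇×A = (2, -w, -10*v - 1)
At (-3, -3, 2): (2, -2, 29).

(2, -2, 29)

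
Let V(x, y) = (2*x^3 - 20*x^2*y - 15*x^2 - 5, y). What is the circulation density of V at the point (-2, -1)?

80

∂V₂/∂x = 0
∂V₁/∂y = -20*x^2
Scalar curl = 20*x^2
At (-2, -1): 80.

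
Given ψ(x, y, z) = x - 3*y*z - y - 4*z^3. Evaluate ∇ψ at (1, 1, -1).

∂ψ/∂x = 1
∂ψ/∂y = -3*z - 1
∂ψ/∂z = -3*y - 12*z^2
∇ψ = (1, -3*z - 1, -3*y - 12*z^2)
At (1, 1, -1): (1, 2, -15).

(1, 2, -15)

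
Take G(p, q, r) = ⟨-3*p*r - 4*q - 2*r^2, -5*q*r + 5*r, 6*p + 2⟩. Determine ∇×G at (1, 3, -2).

(10, -1, 4)

(∇×G)₁ = ∂G₃/∂q − ∂G₂/∂r = 5*q - 5
(∇×G)₂ = ∂G₁/∂r − ∂G₃/∂p = -3*p - 4*r - 6
(∇×G)₃ = ∂G₂/∂p − ∂G₁/∂q = 4
∇×G = (5*q - 5, -3*p - 4*r - 6, 4)
At (1, 3, -2): (10, -1, 4).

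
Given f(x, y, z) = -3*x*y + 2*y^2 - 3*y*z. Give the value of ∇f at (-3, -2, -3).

∂f/∂x = -3*y
∂f/∂y = -3*x + 4*y - 3*z
∂f/∂z = -3*y
∇f = (-3*y, -3*x + 4*y - 3*z, -3*y)
At (-3, -2, -3): (6, 10, 6).

(6, 10, 6)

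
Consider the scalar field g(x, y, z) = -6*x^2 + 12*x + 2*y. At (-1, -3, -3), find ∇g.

∂g/∂x = -12*x + 12
∂g/∂y = 2
∂g/∂z = 0
∇g = (-12*x + 12, 2, 0)
At (-1, -3, -3): (24, 2, 0).

(24, 2, 0)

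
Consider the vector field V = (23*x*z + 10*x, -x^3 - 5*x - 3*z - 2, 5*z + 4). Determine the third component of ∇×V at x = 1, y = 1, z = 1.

-8

(∇×V)_3 = ∂V₂/∂x − ∂V₁/∂y
= -3*x^2 - 5 − (0)
= -3*x^2 - 5
At (1, 1, 1): -8.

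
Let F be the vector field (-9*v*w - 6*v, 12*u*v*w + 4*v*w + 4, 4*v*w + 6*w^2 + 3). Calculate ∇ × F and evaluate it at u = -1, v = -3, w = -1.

(∇×F)₁ = ∂F₃/∂v − ∂F₂/∂w = -12*u*v - 4*v + 4*w
(∇×F)₂ = ∂F₁/∂w − ∂F₃/∂u = -9*v
(∇×F)₃ = ∂F₂/∂u − ∂F₁/∂v = 12*v*w + 9*w + 6
∇×F = (-12*u*v - 4*v + 4*w, -9*v, 12*v*w + 9*w + 6)
At (-1, -3, -1): (-28, 27, 33).

(-28, 27, 33)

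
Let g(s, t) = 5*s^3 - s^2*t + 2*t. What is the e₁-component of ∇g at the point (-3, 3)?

153

(∇g)_1 = ∂g/∂s = 15*s^2 - 2*s*t
At (-3, 3): 153.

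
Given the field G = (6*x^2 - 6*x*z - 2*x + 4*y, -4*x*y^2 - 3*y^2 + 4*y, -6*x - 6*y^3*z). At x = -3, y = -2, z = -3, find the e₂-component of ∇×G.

24

(∇×G)_2 = ∂G₁/∂z − ∂G₃/∂x
= -6*x − (-6)
= -6*x + 6
At (-3, -2, -3): 24.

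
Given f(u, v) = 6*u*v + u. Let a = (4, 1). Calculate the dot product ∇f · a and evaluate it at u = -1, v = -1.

∂f/∂u = 6*v + 1
∂f/∂v = 6*u
∇f at (-1, -1) = (-5, -6)
∇f · a = (-5)(4) + (-6)(1) = -26

-26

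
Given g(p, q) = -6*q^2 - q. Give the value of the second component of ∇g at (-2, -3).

35

(∇g)_2 = ∂g/∂q = -12*q - 1
At (-2, -3): 35.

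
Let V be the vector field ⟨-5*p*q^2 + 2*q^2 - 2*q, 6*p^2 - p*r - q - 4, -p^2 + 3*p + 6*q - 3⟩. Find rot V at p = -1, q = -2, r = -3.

(5, -5, 21)

(∇×V)₁ = ∂V₃/∂q − ∂V₂/∂r = p + 6
(∇×V)₂ = ∂V₁/∂r − ∂V₃/∂p = 2*p - 3
(∇×V)₃ = ∂V₂/∂p − ∂V₁/∂q = 10*p*q + 12*p - 4*q - r + 2
∇×V = (p + 6, 2*p - 3, 10*p*q + 12*p - 4*q - r + 2)
At (-1, -2, -3): (5, -5, 21).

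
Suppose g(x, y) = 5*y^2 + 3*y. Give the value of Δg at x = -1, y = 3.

10

∂²g/∂x² = 0
∂²g/∂y² = 10
∇²g = 10
At (-1, 3): 10.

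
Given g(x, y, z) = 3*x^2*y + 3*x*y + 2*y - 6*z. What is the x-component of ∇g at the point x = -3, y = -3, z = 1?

(∇g)_1 = ∂g/∂x = 6*x*y + 3*y
At (-3, -3, 1): 45.

45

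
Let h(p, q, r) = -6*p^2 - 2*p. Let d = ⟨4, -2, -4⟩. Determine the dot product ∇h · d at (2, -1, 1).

-104

∂h/∂p = -12*p - 2
∂h/∂q = 0
∂h/∂r = 0
∇h at (2, -1, 1) = (-26, 0, 0)
∇h · d = (-26)(4) + (0)(-2) + (0)(-4) = -104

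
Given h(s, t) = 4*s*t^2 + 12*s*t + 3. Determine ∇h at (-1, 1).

∂h/∂s = 4*t^2 + 12*t
∂h/∂t = 8*s*t + 12*s
∇h = (4*t^2 + 12*t, 8*s*t + 12*s)
At (-1, 1): (16, -20).

(16, -20)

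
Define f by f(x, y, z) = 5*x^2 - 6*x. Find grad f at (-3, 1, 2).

∂f/∂x = 10*x - 6
∂f/∂y = 0
∂f/∂z = 0
∇f = (10*x - 6, 0, 0)
At (-3, 1, 2): (-36, 0, 0).

(-36, 0, 0)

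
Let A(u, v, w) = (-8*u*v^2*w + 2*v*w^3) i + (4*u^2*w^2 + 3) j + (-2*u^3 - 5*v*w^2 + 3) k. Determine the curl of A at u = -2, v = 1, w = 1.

(∇×A)₁ = ∂A₃/∂v − ∂A₂/∂w = -8*u^2*w - 5*w^2
(∇×A)₂ = ∂A₁/∂w − ∂A₃/∂u = 6*u^2 - 8*u*v^2 + 6*v*w^2
(∇×A)₃ = ∂A₂/∂u − ∂A₁/∂v = 16*u*v*w + 8*u*w^2 - 2*w^3
∇×A = (-8*u^2*w - 5*w^2, 6*u^2 - 8*u*v^2 + 6*v*w^2, 16*u*v*w + 8*u*w^2 - 2*w^3)
At (-2, 1, 1): (-37, 46, -50).

(-37, 46, -50)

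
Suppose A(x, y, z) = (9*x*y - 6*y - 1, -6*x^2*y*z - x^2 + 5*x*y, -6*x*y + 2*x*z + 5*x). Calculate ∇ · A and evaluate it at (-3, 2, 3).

-165

∂A₁/∂x = 9*y
∂A₂/∂y = -6*x^2*z + 5*x
∂A₃/∂z = 2*x
∇·A = -6*x^2*z + 7*x + 9*y
At (-3, 2, 3): -165.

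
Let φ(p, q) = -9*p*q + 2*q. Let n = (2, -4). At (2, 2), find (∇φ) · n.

∂φ/∂p = -9*q
∂φ/∂q = -9*p + 2
∇φ at (2, 2) = (-18, -16)
∇φ · n = (-18)(2) + (-16)(-4) = 28

28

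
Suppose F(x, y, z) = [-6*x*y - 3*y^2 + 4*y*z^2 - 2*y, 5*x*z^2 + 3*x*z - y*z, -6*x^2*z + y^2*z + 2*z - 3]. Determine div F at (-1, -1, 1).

∂F₁/∂x = -6*y
∂F₂/∂y = -z
∂F₃/∂z = -6*x^2 + y^2 + 2
∇·F = -6*x^2 + y^2 - 6*y - z + 2
At (-1, -1, 1): 2.

2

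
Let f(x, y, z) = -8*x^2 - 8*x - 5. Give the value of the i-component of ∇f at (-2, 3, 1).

(∇f)_1 = ∂f/∂x = -16*x - 8
At (-2, 3, 1): 24.

24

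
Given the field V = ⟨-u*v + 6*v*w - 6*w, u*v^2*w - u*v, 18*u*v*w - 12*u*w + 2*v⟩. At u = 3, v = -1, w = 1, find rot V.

(53, 18, -1)

(∇×V)₁ = ∂V₃/∂v − ∂V₂/∂w = -u*v^2 + 18*u*w + 2
(∇×V)₂ = ∂V₁/∂w − ∂V₃/∂u = -18*v*w + 6*v + 12*w - 6
(∇×V)₃ = ∂V₂/∂u − ∂V₁/∂v = u + v^2*w - v - 6*w
∇×V = (-u*v^2 + 18*u*w + 2, -18*v*w + 6*v + 12*w - 6, u + v^2*w - v - 6*w)
At (3, -1, 1): (53, 18, -1).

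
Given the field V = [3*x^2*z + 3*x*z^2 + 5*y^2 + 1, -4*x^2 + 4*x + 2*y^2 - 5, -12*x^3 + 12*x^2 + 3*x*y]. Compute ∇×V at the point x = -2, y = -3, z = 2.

(∇×V)₁ = ∂V₃/∂y − ∂V₂/∂z = 3*x
(∇×V)₂ = ∂V₁/∂z − ∂V₃/∂x = 39*x^2 + 6*x*z - 24*x - 3*y
(∇×V)₃ = ∂V₂/∂x − ∂V₁/∂y = -8*x - 10*y + 4
∇×V = (3*x, 39*x^2 + 6*x*z - 24*x - 3*y, -8*x - 10*y + 4)
At (-2, -3, 2): (-6, 189, 50).

(-6, 189, 50)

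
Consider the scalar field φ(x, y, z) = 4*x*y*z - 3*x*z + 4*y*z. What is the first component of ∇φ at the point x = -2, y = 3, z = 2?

18

(∇φ)_1 = ∂φ/∂x = 4*y*z - 3*z
At (-2, 3, 2): 18.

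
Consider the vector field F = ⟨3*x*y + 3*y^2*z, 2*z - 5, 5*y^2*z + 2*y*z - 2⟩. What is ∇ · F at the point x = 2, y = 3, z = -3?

∂F₁/∂x = 3*y
∂F₂/∂y = 0
∂F₃/∂z = 5*y^2 + 2*y
∇·F = 5*y^2 + 5*y
At (2, 3, -3): 60.

60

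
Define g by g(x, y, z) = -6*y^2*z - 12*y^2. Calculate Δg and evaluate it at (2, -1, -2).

∂²g/∂x² = 0
∂²g/∂y² = -12*(z + 2)
∂²g/∂z² = 0
∇²g = -12*z - 24
At (2, -1, -2): 0.

0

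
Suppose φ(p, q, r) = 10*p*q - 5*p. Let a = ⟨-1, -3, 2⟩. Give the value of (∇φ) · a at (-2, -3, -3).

95

∂φ/∂p = 10*q - 5
∂φ/∂q = 10*p
∂φ/∂r = 0
∇φ at (-2, -3, -3) = (-35, -20, 0)
∇φ · a = (-35)(-1) + (-20)(-3) + (0)(2) = 95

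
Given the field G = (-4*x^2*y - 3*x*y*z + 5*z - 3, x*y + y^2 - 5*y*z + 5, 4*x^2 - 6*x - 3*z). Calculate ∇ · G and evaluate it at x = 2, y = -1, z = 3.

∂G₁/∂x = -8*x*y - 3*y*z
∂G₂/∂y = x + 2*y - 5*z
∂G₃/∂z = -3
∇·G = -8*x*y + x - 3*y*z + 2*y - 5*z - 3
At (2, -1, 3): 7.

7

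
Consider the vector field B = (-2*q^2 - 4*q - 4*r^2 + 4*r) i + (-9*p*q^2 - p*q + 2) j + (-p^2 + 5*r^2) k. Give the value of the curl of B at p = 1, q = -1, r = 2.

(∇×B)₁ = ∂B₃/∂q − ∂B₂/∂r = 0
(∇×B)₂ = ∂B₁/∂r − ∂B₃/∂p = 2*p - 8*r + 4
(∇×B)₃ = ∂B₂/∂p − ∂B₁/∂q = -9*q^2 + 3*q + 4
∇×B = (0, 2*p - 8*r + 4, -9*q^2 + 3*q + 4)
At (1, -1, 2): (0, -10, -8).

(0, -10, -8)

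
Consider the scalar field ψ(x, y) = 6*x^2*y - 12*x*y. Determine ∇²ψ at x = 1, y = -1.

-12

∂²ψ/∂x² = 12*y
∂²ψ/∂y² = 0
∇²ψ = 12*y
At (1, -1): -12.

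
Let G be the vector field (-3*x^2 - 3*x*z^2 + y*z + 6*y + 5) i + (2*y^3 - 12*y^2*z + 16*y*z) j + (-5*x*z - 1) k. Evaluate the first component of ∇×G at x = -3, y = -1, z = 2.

(∇×G)_1 = ∂G₃/∂y − ∂G₂/∂z
= 0 − (-12*y^2 + 16*y)
= 12*y^2 - 16*y
At (-3, -1, 2): 28.

28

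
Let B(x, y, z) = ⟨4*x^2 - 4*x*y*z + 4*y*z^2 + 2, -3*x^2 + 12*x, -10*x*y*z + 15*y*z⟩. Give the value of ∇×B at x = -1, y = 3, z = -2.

(-50, -96, 10)

(∇×B)₁ = ∂B₃/∂y − ∂B₂/∂z = -10*x*z + 15*z
(∇×B)₂ = ∂B₁/∂z − ∂B₃/∂x = -4*x*y + 18*y*z
(∇×B)₃ = ∂B₂/∂x − ∂B₁/∂y = 4*x*z - 6*x - 4*z^2 + 12
∇×B = (-10*x*z + 15*z, -4*x*y + 18*y*z, 4*x*z - 6*x - 4*z^2 + 12)
At (-1, 3, -2): (-50, -96, 10).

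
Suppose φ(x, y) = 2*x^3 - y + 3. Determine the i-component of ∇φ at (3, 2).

54

(∇φ)_1 = ∂φ/∂x = 6*x^2
At (3, 2): 54.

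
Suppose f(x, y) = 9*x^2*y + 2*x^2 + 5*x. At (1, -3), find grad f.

∂f/∂x = 18*x*y + 4*x + 5
∂f/∂y = 9*x^2
∇f = (18*x*y + 4*x + 5, 9*x^2)
At (1, -3): (-45, 9).

(-45, 9)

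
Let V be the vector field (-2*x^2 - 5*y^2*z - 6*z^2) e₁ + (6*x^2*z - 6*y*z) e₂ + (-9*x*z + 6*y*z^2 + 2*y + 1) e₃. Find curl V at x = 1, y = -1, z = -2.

(14, 1, -4)

(∇×V)₁ = ∂V₃/∂y − ∂V₂/∂z = -6*x^2 + 6*y + 6*z^2 + 2
(∇×V)₂ = ∂V₁/∂z − ∂V₃/∂x = -5*y^2 - 3*z
(∇×V)₃ = ∂V₂/∂x − ∂V₁/∂y = 12*x*z + 10*y*z
∇×V = (-6*x^2 + 6*y + 6*z^2 + 2, -5*y^2 - 3*z, 12*x*z + 10*y*z)
At (1, -1, -2): (14, 1, -4).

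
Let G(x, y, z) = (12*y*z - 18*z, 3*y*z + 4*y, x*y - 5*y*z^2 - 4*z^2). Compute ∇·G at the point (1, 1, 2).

-26

∂G₁/∂x = 0
∂G₂/∂y = 3*z + 4
∂G₃/∂z = -10*y*z - 8*z
∇·G = -10*y*z - 5*z + 4
At (1, 1, 2): -26.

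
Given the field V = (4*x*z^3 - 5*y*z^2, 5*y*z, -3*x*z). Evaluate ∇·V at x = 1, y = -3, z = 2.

∂V₁/∂x = 4*z^3
∂V₂/∂y = 5*z
∂V₃/∂z = -3*x
∇·V = -3*x + 4*z^3 + 5*z
At (1, -3, 2): 39.

39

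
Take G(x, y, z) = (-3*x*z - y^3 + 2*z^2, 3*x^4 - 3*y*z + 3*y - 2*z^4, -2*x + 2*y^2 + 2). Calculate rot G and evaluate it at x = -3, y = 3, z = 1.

(∇×G)₁ = ∂G₃/∂y − ∂G₂/∂z = 7*y + 8*z^3
(∇×G)₂ = ∂G₁/∂z − ∂G₃/∂x = -3*x + 4*z + 2
(∇×G)₃ = ∂G₂/∂x − ∂G₁/∂y = 12*x^3 + 3*y^2
∇×G = (7*y + 8*z^3, -3*x + 4*z + 2, 12*x^3 + 3*y^2)
At (-3, 3, 1): (29, 15, -297).

(29, 15, -297)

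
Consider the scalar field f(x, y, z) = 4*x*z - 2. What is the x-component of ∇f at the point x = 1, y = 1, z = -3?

-12

(∇f)_1 = ∂f/∂x = 4*z
At (1, 1, -3): -12.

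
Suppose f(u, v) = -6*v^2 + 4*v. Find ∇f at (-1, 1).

∂f/∂u = 0
∂f/∂v = -12*v + 4
∇f = (0, -12*v + 4)
At (-1, 1): (0, -8).

(0, -8)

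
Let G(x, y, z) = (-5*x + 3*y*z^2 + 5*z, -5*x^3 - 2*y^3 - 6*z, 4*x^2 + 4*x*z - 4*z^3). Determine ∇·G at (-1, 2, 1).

∂G₁/∂x = -5
∂G₂/∂y = -6*y^2
∂G₃/∂z = 4*x - 12*z^2
∇·G = 4*x - 6*y^2 - 12*z^2 - 5
At (-1, 2, 1): -45.

-45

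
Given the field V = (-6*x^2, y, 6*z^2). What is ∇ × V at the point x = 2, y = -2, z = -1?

(∇×V)₁ = ∂V₃/∂y − ∂V₂/∂z = 0
(∇×V)₂ = ∂V₁/∂z − ∂V₃/∂x = 0
(∇×V)₃ = ∂V₂/∂x − ∂V₁/∂y = 0
∇×V = (0, 0, 0)
At (2, -2, -1): (0, 0, 0).

(0, 0, 0)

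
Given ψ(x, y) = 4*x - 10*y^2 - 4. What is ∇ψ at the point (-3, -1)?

∂ψ/∂x = 4
∂ψ/∂y = -20*y
∇ψ = (4, -20*y)
At (-3, -1): (4, 20).

(4, 20)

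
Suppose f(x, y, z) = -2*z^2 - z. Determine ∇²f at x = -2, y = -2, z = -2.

∂²f/∂x² = 0
∂²f/∂y² = 0
∂²f/∂z² = -4
∇²f = -4
At (-2, -2, -2): -4.

-4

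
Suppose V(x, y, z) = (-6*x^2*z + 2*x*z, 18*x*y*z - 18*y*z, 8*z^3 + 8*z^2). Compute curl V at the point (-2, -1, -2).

(∇×V)₁ = ∂V₃/∂y − ∂V₂/∂z = -18*x*y + 18*y
(∇×V)₂ = ∂V₁/∂z − ∂V₃/∂x = -6*x^2 + 2*x
(∇×V)₃ = ∂V₂/∂x − ∂V₁/∂y = 18*y*z
∇×V = (-18*x*y + 18*y, -6*x^2 + 2*x, 18*y*z)
At (-2, -1, -2): (-54, -28, 36).

(-54, -28, 36)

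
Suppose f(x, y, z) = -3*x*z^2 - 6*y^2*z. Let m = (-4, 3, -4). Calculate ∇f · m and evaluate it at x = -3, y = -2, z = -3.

∂f/∂x = -3*z^2
∂f/∂y = -12*y*z
∂f/∂z = -6*x*z - 6*y^2
∇f at (-3, -2, -3) = (-27, -72, -78)
∇f · m = (-27)(-4) + (-72)(3) + (-78)(-4) = 204

204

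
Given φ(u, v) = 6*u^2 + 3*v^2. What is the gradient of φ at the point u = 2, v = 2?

(24, 12)

∂φ/∂u = 12*u
∂φ/∂v = 6*v
∇φ = (12*u, 6*v)
At (2, 2): (24, 12).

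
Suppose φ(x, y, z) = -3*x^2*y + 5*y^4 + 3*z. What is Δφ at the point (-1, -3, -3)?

558

∂²φ/∂x² = -6*y
∂²φ/∂y² = 60*y^2
∂²φ/∂z² = 0
∇²φ = 60*y^2 - 6*y
At (-1, -3, -3): 558.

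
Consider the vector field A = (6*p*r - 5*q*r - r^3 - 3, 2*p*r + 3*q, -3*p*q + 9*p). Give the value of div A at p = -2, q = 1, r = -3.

∂A₁/∂p = 6*r
∂A₂/∂q = 3
∂A₃/∂r = 0
∇·A = 6*r + 3
At (-2, 1, -3): -15.

-15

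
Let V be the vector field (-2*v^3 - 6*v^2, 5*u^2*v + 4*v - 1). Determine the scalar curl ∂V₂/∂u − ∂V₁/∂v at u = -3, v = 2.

-12

∂V₂/∂u = 10*u*v
∂V₁/∂v = -6*v^2 - 12*v
Scalar curl = 10*u*v + 6*v^2 + 12*v
At (-3, 2): -12.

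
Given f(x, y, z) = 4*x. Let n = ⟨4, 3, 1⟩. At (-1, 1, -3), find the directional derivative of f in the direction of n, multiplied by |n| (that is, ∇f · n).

16

∂f/∂x = 4
∂f/∂y = 0
∂f/∂z = 0
∇f at (-1, 1, -3) = (4, 0, 0)
∇f · n = (4)(4) + (0)(3) + (0)(1) = 16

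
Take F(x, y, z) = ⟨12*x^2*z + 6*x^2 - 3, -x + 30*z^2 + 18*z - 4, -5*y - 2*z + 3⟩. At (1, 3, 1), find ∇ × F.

(-83, 12, -1)

(∇×F)₁ = ∂F₃/∂y − ∂F₂/∂z = -60*z - 23
(∇×F)₂ = ∂F₁/∂z − ∂F₃/∂x = 12*x^2
(∇×F)₃ = ∂F₂/∂x − ∂F₁/∂y = -1
∇×F = (-60*z - 23, 12*x^2, -1)
At (1, 3, 1): (-83, 12, -1).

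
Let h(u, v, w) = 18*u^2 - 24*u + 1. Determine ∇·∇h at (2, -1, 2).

∂²h/∂u² = 36
∂²h/∂v² = 0
∂²h/∂w² = 0
∇²h = 36
At (2, -1, 2): 36.

36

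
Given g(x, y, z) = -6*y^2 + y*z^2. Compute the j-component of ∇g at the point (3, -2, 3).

33

(∇g)_2 = ∂g/∂y = -12*y + z^2
At (3, -2, 3): 33.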